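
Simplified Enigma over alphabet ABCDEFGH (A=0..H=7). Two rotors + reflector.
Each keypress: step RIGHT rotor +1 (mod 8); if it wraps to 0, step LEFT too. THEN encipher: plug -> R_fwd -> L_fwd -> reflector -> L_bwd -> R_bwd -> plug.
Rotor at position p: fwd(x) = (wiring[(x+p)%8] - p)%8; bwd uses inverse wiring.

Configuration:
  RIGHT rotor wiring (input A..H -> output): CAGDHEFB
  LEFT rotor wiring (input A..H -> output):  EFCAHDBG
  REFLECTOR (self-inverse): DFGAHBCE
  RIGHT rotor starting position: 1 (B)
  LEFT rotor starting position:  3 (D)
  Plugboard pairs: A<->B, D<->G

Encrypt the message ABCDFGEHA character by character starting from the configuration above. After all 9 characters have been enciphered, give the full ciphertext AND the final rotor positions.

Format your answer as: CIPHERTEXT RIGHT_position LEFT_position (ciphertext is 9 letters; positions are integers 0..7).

Char 1 ('A'): step: R->2, L=3; A->plug->B->R->B->L->E->refl->H->L'->H->R'->F->plug->F
Char 2 ('B'): step: R->3, L=3; B->plug->A->R->A->L->F->refl->B->L'->F->R'->G->plug->D
Char 3 ('C'): step: R->4, L=3; C->plug->C->R->B->L->E->refl->H->L'->H->R'->H->plug->H
Char 4 ('D'): step: R->5, L=3; D->plug->G->R->G->L->C->refl->G->L'->D->R'->E->plug->E
Char 5 ('F'): step: R->6, L=3; F->plug->F->R->F->L->B->refl->F->L'->A->R'->E->plug->E
Char 6 ('G'): step: R->7, L=3; G->plug->D->R->H->L->H->refl->E->L'->B->R'->C->plug->C
Char 7 ('E'): step: R->0, L->4 (L advanced); E->plug->E->R->H->L->E->refl->H->L'->B->R'->H->plug->H
Char 8 ('H'): step: R->1, L=4; H->plug->H->R->B->L->H->refl->E->L'->H->R'->A->plug->B
Char 9 ('A'): step: R->2, L=4; A->plug->B->R->B->L->H->refl->E->L'->H->R'->F->plug->F
Final: ciphertext=FDHEECHBF, RIGHT=2, LEFT=4

Answer: FDHEECHBF 2 4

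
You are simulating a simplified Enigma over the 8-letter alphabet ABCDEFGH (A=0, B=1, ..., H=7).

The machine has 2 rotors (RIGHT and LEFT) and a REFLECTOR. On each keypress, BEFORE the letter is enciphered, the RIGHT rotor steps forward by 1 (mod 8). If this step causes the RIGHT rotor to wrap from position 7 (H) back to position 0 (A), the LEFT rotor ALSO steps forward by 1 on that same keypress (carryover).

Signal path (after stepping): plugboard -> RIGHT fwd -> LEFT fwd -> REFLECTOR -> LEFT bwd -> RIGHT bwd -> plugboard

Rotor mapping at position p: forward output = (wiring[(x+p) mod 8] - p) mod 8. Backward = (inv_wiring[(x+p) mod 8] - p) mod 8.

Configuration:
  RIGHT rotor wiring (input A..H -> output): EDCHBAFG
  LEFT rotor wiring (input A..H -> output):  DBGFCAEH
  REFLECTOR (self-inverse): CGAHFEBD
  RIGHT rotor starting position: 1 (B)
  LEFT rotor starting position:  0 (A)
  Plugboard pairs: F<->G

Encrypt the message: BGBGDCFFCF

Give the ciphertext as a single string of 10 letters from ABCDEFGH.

Char 1 ('B'): step: R->2, L=0; B->plug->B->R->F->L->A->refl->C->L'->E->R'->F->plug->G
Char 2 ('G'): step: R->3, L=0; G->plug->F->R->B->L->B->refl->G->L'->C->R'->D->plug->D
Char 3 ('B'): step: R->4, L=0; B->plug->B->R->E->L->C->refl->A->L'->F->R'->A->plug->A
Char 4 ('G'): step: R->5, L=0; G->plug->F->R->F->L->A->refl->C->L'->E->R'->H->plug->H
Char 5 ('D'): step: R->6, L=0; D->plug->D->R->F->L->A->refl->C->L'->E->R'->E->plug->E
Char 6 ('C'): step: R->7, L=0; C->plug->C->R->E->L->C->refl->A->L'->F->R'->B->plug->B
Char 7 ('F'): step: R->0, L->1 (L advanced); F->plug->G->R->F->L->D->refl->H->L'->E->R'->A->plug->A
Char 8 ('F'): step: R->1, L=1; F->plug->G->R->F->L->D->refl->H->L'->E->R'->F->plug->G
Char 9 ('C'): step: R->2, L=1; C->plug->C->R->H->L->C->refl->A->L'->A->R'->A->plug->A
Char 10 ('F'): step: R->3, L=1; F->plug->G->R->A->L->A->refl->C->L'->H->R'->H->plug->H

Answer: GDAHEBAGAH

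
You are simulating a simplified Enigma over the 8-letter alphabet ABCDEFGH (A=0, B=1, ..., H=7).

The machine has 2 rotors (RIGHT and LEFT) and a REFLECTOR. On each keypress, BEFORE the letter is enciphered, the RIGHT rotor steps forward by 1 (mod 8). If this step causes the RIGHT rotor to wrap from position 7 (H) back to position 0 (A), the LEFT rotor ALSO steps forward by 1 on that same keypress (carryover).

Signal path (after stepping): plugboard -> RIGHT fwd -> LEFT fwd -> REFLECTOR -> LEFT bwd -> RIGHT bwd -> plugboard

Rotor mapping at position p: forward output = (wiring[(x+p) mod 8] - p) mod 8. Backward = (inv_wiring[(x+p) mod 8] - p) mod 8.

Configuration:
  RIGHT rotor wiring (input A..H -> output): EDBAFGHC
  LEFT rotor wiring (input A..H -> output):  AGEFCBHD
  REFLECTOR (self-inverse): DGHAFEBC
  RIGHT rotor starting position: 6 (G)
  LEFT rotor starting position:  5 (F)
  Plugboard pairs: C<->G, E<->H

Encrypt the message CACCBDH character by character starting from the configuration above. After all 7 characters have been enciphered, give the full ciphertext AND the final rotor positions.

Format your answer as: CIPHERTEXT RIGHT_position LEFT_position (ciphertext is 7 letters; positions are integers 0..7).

Answer: EDFHAAA 5 6

Derivation:
Char 1 ('C'): step: R->7, L=5; C->plug->G->R->H->L->F->refl->E->L'->A->R'->H->plug->E
Char 2 ('A'): step: R->0, L->6 (L advanced); A->plug->A->R->E->L->G->refl->B->L'->A->R'->D->plug->D
Char 3 ('C'): step: R->1, L=6; C->plug->G->R->B->L->F->refl->E->L'->G->R'->F->plug->F
Char 4 ('C'): step: R->2, L=6; C->plug->G->R->C->L->C->refl->H->L'->F->R'->E->plug->H
Char 5 ('B'): step: R->3, L=6; B->plug->B->R->C->L->C->refl->H->L'->F->R'->A->plug->A
Char 6 ('D'): step: R->4, L=6; D->plug->D->R->G->L->E->refl->F->L'->B->R'->A->plug->A
Char 7 ('H'): step: R->5, L=6; H->plug->E->R->G->L->E->refl->F->L'->B->R'->A->plug->A
Final: ciphertext=EDFHAAA, RIGHT=5, LEFT=6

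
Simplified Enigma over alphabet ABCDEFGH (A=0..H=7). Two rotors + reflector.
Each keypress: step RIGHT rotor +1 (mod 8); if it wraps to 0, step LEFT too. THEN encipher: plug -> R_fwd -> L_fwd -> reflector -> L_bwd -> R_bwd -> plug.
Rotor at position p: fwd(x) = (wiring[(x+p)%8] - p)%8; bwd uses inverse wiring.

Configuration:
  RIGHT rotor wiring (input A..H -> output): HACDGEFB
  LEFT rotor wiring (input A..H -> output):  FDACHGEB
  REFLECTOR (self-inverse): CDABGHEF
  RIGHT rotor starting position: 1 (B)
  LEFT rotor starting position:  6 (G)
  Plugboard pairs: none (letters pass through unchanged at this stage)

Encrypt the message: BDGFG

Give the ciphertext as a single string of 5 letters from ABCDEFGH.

Char 1 ('B'): step: R->2, L=6; B->plug->B->R->B->L->D->refl->B->L'->G->R'->H->plug->H
Char 2 ('D'): step: R->3, L=6; D->plug->D->R->C->L->H->refl->F->L'->D->R'->B->plug->B
Char 3 ('G'): step: R->4, L=6; G->plug->G->R->G->L->B->refl->D->L'->B->R'->C->plug->C
Char 4 ('F'): step: R->5, L=6; F->plug->F->R->F->L->E->refl->G->L'->A->R'->B->plug->B
Char 5 ('G'): step: R->6, L=6; G->plug->G->R->A->L->G->refl->E->L'->F->R'->F->plug->F

Answer: HBCBF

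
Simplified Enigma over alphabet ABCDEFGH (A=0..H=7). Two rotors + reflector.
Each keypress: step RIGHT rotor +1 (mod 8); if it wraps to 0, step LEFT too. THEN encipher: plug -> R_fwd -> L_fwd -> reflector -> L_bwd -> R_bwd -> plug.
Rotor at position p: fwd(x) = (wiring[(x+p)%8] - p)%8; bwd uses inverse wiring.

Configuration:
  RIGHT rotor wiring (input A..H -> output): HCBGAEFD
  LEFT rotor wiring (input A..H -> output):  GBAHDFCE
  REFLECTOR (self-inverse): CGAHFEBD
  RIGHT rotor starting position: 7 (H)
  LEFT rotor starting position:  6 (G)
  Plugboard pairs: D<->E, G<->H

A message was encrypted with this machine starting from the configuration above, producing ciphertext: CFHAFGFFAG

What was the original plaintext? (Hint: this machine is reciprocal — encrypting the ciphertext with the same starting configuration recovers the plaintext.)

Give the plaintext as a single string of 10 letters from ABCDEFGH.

Char 1 ('C'): step: R->0, L->7 (L advanced); C->plug->C->R->B->L->H->refl->D->L'->H->R'->A->plug->A
Char 2 ('F'): step: R->1, L=7; F->plug->F->R->E->L->A->refl->C->L'->C->R'->G->plug->H
Char 3 ('H'): step: R->2, L=7; H->plug->G->R->F->L->E->refl->F->L'->A->R'->H->plug->G
Char 4 ('A'): step: R->3, L=7; A->plug->A->R->D->L->B->refl->G->L'->G->R'->H->plug->G
Char 5 ('F'): step: R->4, L=7; F->plug->F->R->G->L->G->refl->B->L'->D->R'->E->plug->D
Char 6 ('G'): step: R->5, L=7; G->plug->H->R->D->L->B->refl->G->L'->G->R'->C->plug->C
Char 7 ('F'): step: R->6, L=7; F->plug->F->R->A->L->F->refl->E->L'->F->R'->B->plug->B
Char 8 ('F'): step: R->7, L=7; F->plug->F->R->B->L->H->refl->D->L'->H->R'->E->plug->D
Char 9 ('A'): step: R->0, L->0 (L advanced); A->plug->A->R->H->L->E->refl->F->L'->F->R'->G->plug->H
Char 10 ('G'): step: R->1, L=0; G->plug->H->R->G->L->C->refl->A->L'->C->R'->G->plug->H

Answer: AHGGDCBDHH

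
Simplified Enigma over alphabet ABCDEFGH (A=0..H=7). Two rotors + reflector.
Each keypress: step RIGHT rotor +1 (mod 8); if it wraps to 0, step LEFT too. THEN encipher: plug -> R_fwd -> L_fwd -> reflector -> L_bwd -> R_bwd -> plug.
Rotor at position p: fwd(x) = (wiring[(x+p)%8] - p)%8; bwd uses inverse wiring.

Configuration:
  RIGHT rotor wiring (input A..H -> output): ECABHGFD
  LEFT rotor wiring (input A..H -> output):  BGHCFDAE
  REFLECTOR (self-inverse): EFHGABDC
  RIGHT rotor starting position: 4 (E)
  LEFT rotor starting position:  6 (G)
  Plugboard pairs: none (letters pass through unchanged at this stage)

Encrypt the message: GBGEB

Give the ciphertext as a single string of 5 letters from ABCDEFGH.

Char 1 ('G'): step: R->5, L=6; G->plug->G->R->E->L->B->refl->F->L'->H->R'->D->plug->D
Char 2 ('B'): step: R->6, L=6; B->plug->B->R->F->L->E->refl->A->L'->D->R'->F->plug->F
Char 3 ('G'): step: R->7, L=6; G->plug->G->R->H->L->F->refl->B->L'->E->R'->A->plug->A
Char 4 ('E'): step: R->0, L->7 (L advanced); E->plug->E->R->H->L->B->refl->F->L'->A->R'->C->plug->C
Char 5 ('B'): step: R->1, L=7; B->plug->B->R->H->L->B->refl->F->L'->A->R'->C->plug->C

Answer: DFACC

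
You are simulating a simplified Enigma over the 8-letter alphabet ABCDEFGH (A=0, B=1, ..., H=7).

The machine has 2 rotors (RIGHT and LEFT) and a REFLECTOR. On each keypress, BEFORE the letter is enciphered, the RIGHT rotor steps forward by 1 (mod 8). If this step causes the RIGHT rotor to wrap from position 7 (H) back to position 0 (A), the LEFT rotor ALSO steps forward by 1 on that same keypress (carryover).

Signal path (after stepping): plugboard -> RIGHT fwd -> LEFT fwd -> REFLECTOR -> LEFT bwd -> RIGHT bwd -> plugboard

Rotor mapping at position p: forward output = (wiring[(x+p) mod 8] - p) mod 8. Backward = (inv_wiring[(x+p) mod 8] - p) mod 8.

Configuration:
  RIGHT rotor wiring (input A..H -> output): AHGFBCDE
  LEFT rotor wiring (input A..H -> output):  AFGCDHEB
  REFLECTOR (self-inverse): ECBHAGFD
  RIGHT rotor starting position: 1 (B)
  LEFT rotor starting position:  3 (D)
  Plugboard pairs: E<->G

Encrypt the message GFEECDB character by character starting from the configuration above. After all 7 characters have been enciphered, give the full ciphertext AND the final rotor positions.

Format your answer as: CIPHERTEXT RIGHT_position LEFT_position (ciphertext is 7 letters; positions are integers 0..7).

Char 1 ('G'): step: R->2, L=3; G->plug->E->R->B->L->A->refl->E->L'->C->R'->F->plug->F
Char 2 ('F'): step: R->3, L=3; F->plug->F->R->F->L->F->refl->G->L'->E->R'->G->plug->E
Char 3 ('E'): step: R->4, L=3; E->plug->G->R->C->L->E->refl->A->L'->B->R'->H->plug->H
Char 4 ('E'): step: R->5, L=3; E->plug->G->R->A->L->H->refl->D->L'->H->R'->C->plug->C
Char 5 ('C'): step: R->6, L=3; C->plug->C->R->C->L->E->refl->A->L'->B->R'->D->plug->D
Char 6 ('D'): step: R->7, L=3; D->plug->D->R->H->L->D->refl->H->L'->A->R'->C->plug->C
Char 7 ('B'): step: R->0, L->4 (L advanced); B->plug->B->R->H->L->G->refl->F->L'->D->R'->G->plug->E
Final: ciphertext=FEHCDCE, RIGHT=0, LEFT=4

Answer: FEHCDCE 0 4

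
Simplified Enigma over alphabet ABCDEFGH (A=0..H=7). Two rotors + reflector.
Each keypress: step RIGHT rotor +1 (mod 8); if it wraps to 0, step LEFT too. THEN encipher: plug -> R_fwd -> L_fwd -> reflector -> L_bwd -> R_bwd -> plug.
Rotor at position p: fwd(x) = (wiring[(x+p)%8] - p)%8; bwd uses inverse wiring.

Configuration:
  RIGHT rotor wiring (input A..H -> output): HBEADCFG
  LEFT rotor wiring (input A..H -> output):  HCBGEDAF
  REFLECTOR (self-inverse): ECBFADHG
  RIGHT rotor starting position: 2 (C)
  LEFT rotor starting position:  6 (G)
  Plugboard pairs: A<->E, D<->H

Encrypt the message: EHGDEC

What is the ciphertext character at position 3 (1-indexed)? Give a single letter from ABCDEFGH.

Char 1 ('E'): step: R->3, L=6; E->plug->A->R->F->L->A->refl->E->L'->D->R'->E->plug->A
Char 2 ('H'): step: R->4, L=6; H->plug->D->R->C->L->B->refl->C->L'->A->R'->G->plug->G
Char 3 ('G'): step: R->5, L=6; G->plug->G->R->D->L->E->refl->A->L'->F->R'->A->plug->E

E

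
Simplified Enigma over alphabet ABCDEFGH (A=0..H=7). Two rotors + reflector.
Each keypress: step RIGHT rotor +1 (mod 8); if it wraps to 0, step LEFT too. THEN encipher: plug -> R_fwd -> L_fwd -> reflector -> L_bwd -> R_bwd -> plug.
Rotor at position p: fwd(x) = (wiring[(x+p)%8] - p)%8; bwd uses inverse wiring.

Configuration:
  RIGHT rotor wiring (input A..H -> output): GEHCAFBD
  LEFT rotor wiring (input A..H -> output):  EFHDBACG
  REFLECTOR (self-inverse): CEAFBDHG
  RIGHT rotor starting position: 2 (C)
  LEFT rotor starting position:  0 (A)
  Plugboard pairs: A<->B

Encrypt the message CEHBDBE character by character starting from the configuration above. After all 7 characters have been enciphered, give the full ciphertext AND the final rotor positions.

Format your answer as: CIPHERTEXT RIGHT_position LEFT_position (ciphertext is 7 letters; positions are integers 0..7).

Answer: BDDEBCC 1 1

Derivation:
Char 1 ('C'): step: R->3, L=0; C->plug->C->R->C->L->H->refl->G->L'->H->R'->A->plug->B
Char 2 ('E'): step: R->4, L=0; E->plug->E->R->C->L->H->refl->G->L'->H->R'->D->plug->D
Char 3 ('H'): step: R->5, L=0; H->plug->H->R->D->L->D->refl->F->L'->B->R'->D->plug->D
Char 4 ('B'): step: R->6, L=0; B->plug->A->R->D->L->D->refl->F->L'->B->R'->E->plug->E
Char 5 ('D'): step: R->7, L=0; D->plug->D->R->A->L->E->refl->B->L'->E->R'->A->plug->B
Char 6 ('B'): step: R->0, L->1 (L advanced); B->plug->A->R->G->L->F->refl->D->L'->H->R'->C->plug->C
Char 7 ('E'): step: R->1, L=1; E->plug->E->R->E->L->H->refl->G->L'->B->R'->C->plug->C
Final: ciphertext=BDDEBCC, RIGHT=1, LEFT=1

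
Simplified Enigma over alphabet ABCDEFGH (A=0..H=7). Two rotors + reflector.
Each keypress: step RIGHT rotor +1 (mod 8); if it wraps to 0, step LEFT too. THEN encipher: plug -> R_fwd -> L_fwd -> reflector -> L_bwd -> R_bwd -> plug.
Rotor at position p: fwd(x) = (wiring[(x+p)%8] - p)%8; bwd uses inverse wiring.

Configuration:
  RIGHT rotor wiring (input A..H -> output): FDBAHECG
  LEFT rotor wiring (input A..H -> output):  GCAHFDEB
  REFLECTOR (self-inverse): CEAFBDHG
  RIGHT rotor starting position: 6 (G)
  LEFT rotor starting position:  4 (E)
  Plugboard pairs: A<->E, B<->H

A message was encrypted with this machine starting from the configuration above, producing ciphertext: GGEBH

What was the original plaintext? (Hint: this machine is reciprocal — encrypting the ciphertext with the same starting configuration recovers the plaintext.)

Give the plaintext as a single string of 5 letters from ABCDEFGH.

Char 1 ('G'): step: R->7, L=4; G->plug->G->R->F->L->G->refl->H->L'->B->R'->E->plug->A
Char 2 ('G'): step: R->0, L->5 (L advanced); G->plug->G->R->C->L->E->refl->B->L'->D->R'->B->plug->H
Char 3 ('E'): step: R->1, L=5; E->plug->A->R->C->L->E->refl->B->L'->D->R'->E->plug->A
Char 4 ('B'): step: R->2, L=5; B->plug->H->R->B->L->H->refl->G->L'->A->R'->E->plug->A
Char 5 ('H'): step: R->3, L=5; H->plug->B->R->E->L->F->refl->D->L'->F->R'->A->plug->E

Answer: AHAAE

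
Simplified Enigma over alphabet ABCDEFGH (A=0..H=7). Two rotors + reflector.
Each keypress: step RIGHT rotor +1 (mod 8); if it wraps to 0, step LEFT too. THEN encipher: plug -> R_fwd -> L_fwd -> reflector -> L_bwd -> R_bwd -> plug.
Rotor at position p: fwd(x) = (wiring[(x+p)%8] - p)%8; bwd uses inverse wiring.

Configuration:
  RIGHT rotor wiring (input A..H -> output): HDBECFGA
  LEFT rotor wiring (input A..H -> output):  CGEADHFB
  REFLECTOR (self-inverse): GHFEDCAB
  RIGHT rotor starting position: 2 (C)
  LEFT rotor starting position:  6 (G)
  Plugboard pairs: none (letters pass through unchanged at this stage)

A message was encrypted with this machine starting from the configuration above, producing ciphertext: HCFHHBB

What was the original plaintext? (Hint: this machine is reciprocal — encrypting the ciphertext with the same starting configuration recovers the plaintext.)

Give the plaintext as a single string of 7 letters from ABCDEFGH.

Answer: EBCABHC

Derivation:
Char 1 ('H'): step: R->3, L=6; H->plug->H->R->G->L->F->refl->C->L'->F->R'->E->plug->E
Char 2 ('C'): step: R->4, L=6; C->plug->C->R->C->L->E->refl->D->L'->B->R'->B->plug->B
Char 3 ('F'): step: R->5, L=6; F->plug->F->R->E->L->G->refl->A->L'->D->R'->C->plug->C
Char 4 ('H'): step: R->6, L=6; H->plug->H->R->H->L->B->refl->H->L'->A->R'->A->plug->A
Char 5 ('H'): step: R->7, L=6; H->plug->H->R->H->L->B->refl->H->L'->A->R'->B->plug->B
Char 6 ('B'): step: R->0, L->7 (L advanced); B->plug->B->R->D->L->F->refl->C->L'->A->R'->H->plug->H
Char 7 ('B'): step: R->1, L=7; B->plug->B->R->A->L->C->refl->F->L'->D->R'->C->plug->C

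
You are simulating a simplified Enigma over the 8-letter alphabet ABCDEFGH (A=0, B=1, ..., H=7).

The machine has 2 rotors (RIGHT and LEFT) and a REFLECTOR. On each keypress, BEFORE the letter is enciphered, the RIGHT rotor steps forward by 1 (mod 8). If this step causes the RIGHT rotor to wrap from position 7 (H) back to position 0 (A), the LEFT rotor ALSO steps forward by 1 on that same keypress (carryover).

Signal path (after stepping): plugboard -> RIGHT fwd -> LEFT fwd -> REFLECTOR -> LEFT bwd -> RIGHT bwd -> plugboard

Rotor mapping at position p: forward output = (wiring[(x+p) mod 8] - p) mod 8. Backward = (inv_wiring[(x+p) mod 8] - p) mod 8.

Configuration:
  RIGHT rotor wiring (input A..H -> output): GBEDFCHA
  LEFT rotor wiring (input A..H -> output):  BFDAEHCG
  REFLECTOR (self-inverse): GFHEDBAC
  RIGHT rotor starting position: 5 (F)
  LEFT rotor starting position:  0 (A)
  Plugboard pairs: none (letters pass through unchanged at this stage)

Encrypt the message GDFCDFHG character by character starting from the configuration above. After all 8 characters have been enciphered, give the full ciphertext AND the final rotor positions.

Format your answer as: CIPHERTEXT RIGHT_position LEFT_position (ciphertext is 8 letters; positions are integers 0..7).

Answer: DFBECADA 5 1

Derivation:
Char 1 ('G'): step: R->6, L=0; G->plug->G->R->H->L->G->refl->A->L'->D->R'->D->plug->D
Char 2 ('D'): step: R->7, L=0; D->plug->D->R->F->L->H->refl->C->L'->G->R'->F->plug->F
Char 3 ('F'): step: R->0, L->1 (L advanced); F->plug->F->R->C->L->H->refl->C->L'->B->R'->B->plug->B
Char 4 ('C'): step: R->1, L=1; C->plug->C->R->C->L->H->refl->C->L'->B->R'->E->plug->E
Char 5 ('D'): step: R->2, L=1; D->plug->D->R->A->L->E->refl->D->L'->D->R'->C->plug->C
Char 6 ('F'): step: R->3, L=1; F->plug->F->R->D->L->D->refl->E->L'->A->R'->A->plug->A
Char 7 ('H'): step: R->4, L=1; H->plug->H->R->H->L->A->refl->G->L'->E->R'->D->plug->D
Char 8 ('G'): step: R->5, L=1; G->plug->G->R->G->L->F->refl->B->L'->F->R'->A->plug->A
Final: ciphertext=DFBECADA, RIGHT=5, LEFT=1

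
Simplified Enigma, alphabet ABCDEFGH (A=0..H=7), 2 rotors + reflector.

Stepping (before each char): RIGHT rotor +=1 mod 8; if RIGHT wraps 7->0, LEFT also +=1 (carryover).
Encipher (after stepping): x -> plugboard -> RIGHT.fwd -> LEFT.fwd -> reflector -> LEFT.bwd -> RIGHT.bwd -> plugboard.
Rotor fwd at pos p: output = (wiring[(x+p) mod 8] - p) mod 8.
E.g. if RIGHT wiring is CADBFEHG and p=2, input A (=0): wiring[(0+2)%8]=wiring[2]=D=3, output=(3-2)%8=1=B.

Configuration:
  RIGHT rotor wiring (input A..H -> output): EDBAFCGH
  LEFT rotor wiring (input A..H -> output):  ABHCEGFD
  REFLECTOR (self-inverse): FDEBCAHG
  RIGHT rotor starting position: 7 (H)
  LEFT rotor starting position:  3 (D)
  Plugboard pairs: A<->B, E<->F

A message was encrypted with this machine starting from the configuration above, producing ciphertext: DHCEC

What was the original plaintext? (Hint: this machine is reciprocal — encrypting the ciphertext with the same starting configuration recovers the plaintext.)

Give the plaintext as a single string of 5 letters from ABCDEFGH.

Char 1 ('D'): step: R->0, L->4 (L advanced); D->plug->D->R->A->L->A->refl->F->L'->F->R'->E->plug->F
Char 2 ('H'): step: R->1, L=4; H->plug->H->R->D->L->H->refl->G->L'->H->R'->C->plug->C
Char 3 ('C'): step: R->2, L=4; C->plug->C->R->D->L->H->refl->G->L'->H->R'->A->plug->B
Char 4 ('E'): step: R->3, L=4; E->plug->F->R->B->L->C->refl->E->L'->E->R'->E->plug->F
Char 5 ('C'): step: R->4, L=4; C->plug->C->R->C->L->B->refl->D->L'->G->R'->B->plug->A

Answer: FCBFA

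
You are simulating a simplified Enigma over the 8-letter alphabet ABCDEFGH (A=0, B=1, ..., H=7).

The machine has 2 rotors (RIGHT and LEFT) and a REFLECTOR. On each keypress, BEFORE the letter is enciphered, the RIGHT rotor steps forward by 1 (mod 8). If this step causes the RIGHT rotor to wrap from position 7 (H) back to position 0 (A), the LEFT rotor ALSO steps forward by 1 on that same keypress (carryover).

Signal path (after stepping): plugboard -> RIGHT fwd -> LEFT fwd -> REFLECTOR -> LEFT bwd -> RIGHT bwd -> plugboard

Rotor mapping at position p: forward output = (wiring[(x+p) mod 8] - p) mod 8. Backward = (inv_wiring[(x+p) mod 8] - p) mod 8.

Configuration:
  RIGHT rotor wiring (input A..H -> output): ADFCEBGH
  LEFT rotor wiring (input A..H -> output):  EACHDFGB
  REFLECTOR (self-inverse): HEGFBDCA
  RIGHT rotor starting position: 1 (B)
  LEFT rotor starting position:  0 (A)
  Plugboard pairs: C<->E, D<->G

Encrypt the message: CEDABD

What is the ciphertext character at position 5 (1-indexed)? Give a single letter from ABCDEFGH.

Char 1 ('C'): step: R->2, L=0; C->plug->E->R->E->L->D->refl->F->L'->F->R'->F->plug->F
Char 2 ('E'): step: R->3, L=0; E->plug->C->R->G->L->G->refl->C->L'->C->R'->H->plug->H
Char 3 ('D'): step: R->4, L=0; D->plug->G->R->B->L->A->refl->H->L'->D->R'->D->plug->G
Char 4 ('A'): step: R->5, L=0; A->plug->A->R->E->L->D->refl->F->L'->F->R'->G->plug->D
Char 5 ('B'): step: R->6, L=0; B->plug->B->R->B->L->A->refl->H->L'->D->R'->H->plug->H

H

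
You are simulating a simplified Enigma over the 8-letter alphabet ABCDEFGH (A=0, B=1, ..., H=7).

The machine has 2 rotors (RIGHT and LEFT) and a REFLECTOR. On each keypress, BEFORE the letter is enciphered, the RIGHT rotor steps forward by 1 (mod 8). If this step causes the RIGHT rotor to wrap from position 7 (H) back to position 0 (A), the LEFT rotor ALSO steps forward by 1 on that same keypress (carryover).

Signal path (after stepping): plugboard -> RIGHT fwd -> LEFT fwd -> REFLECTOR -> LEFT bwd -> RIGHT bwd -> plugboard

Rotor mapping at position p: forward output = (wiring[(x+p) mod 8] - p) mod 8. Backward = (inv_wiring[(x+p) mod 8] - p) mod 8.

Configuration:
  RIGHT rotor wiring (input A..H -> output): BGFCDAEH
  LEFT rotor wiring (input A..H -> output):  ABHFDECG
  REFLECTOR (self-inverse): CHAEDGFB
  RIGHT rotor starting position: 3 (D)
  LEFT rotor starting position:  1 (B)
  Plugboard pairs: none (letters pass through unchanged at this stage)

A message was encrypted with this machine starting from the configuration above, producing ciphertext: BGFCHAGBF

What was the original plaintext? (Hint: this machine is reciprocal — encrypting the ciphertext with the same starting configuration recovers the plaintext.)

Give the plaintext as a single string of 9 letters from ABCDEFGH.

Answer: FBHHDCEFA

Derivation:
Char 1 ('B'): step: R->4, L=1; B->plug->B->R->E->L->D->refl->E->L'->C->R'->F->plug->F
Char 2 ('G'): step: R->5, L=1; G->plug->G->R->F->L->B->refl->H->L'->H->R'->B->plug->B
Char 3 ('F'): step: R->6, L=1; F->plug->F->R->E->L->D->refl->E->L'->C->R'->H->plug->H
Char 4 ('C'): step: R->7, L=1; C->plug->C->R->H->L->H->refl->B->L'->F->R'->H->plug->H
Char 5 ('H'): step: R->0, L->2 (L advanced); H->plug->H->R->H->L->H->refl->B->L'->C->R'->D->plug->D
Char 6 ('A'): step: R->1, L=2; A->plug->A->R->F->L->E->refl->D->L'->B->R'->C->plug->C
Char 7 ('G'): step: R->2, L=2; G->plug->G->R->H->L->H->refl->B->L'->C->R'->E->plug->E
Char 8 ('B'): step: R->3, L=2; B->plug->B->R->A->L->F->refl->G->L'->G->R'->F->plug->F
Char 9 ('F'): step: R->4, L=2; F->plug->F->R->C->L->B->refl->H->L'->H->R'->A->plug->A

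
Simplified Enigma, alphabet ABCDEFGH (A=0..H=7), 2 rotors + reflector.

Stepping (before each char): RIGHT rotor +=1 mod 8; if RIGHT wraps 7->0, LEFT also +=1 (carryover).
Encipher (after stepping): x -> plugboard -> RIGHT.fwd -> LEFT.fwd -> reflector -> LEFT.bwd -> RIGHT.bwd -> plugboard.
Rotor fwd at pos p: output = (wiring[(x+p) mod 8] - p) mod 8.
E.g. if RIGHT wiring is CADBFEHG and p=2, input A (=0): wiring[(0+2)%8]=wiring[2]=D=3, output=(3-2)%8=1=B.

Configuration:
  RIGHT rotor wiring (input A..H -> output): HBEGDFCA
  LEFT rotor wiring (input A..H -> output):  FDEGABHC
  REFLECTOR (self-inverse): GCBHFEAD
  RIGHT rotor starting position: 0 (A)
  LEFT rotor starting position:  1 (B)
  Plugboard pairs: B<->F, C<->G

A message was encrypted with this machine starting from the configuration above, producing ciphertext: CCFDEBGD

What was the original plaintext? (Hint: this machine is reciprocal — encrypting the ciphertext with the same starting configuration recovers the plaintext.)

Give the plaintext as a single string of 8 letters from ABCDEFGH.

Char 1 ('C'): step: R->1, L=1; C->plug->G->R->H->L->E->refl->F->L'->C->R'->D->plug->D
Char 2 ('C'): step: R->2, L=1; C->plug->G->R->F->L->G->refl->A->L'->E->R'->B->plug->F
Char 3 ('F'): step: R->3, L=1; F->plug->B->R->A->L->C->refl->B->L'->G->R'->G->plug->C
Char 4 ('D'): step: R->4, L=1; D->plug->D->R->E->L->A->refl->G->L'->F->R'->F->plug->B
Char 5 ('E'): step: R->5, L=1; E->plug->E->R->E->L->A->refl->G->L'->F->R'->B->plug->F
Char 6 ('B'): step: R->6, L=1; B->plug->F->R->A->L->C->refl->B->L'->G->R'->E->plug->E
Char 7 ('G'): step: R->7, L=1; G->plug->C->R->C->L->F->refl->E->L'->H->R'->E->plug->E
Char 8 ('D'): step: R->0, L->2 (L advanced); D->plug->D->R->G->L->D->refl->H->L'->D->R'->E->plug->E

Answer: DFCBFEEE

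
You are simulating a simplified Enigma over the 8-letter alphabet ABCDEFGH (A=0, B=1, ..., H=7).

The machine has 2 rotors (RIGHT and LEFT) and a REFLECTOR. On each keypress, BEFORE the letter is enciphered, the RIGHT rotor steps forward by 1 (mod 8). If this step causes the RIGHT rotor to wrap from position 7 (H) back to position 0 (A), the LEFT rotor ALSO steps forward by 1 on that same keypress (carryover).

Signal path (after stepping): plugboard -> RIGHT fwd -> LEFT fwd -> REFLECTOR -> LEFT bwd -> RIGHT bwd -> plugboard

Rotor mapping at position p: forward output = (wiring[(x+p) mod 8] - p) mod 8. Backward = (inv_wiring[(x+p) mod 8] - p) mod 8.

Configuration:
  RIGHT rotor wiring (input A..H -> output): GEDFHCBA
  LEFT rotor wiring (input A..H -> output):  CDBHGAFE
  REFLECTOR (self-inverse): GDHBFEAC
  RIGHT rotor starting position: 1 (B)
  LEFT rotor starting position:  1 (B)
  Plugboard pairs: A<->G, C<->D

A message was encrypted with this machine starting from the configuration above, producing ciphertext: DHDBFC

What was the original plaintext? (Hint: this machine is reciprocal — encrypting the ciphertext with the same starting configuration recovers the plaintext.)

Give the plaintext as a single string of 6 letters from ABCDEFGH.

Char 1 ('D'): step: R->2, L=1; D->plug->C->R->F->L->E->refl->F->L'->D->R'->B->plug->B
Char 2 ('H'): step: R->3, L=1; H->plug->H->R->A->L->C->refl->H->L'->E->R'->B->plug->B
Char 3 ('D'): step: R->4, L=1; D->plug->C->R->F->L->E->refl->F->L'->D->R'->A->plug->G
Char 4 ('B'): step: R->5, L=1; B->plug->B->R->E->L->H->refl->C->L'->A->R'->G->plug->A
Char 5 ('F'): step: R->6, L=1; F->plug->F->R->H->L->B->refl->D->L'->G->R'->D->plug->C
Char 6 ('C'): step: R->7, L=1; C->plug->D->R->E->L->H->refl->C->L'->A->R'->F->plug->F

Answer: BBGACF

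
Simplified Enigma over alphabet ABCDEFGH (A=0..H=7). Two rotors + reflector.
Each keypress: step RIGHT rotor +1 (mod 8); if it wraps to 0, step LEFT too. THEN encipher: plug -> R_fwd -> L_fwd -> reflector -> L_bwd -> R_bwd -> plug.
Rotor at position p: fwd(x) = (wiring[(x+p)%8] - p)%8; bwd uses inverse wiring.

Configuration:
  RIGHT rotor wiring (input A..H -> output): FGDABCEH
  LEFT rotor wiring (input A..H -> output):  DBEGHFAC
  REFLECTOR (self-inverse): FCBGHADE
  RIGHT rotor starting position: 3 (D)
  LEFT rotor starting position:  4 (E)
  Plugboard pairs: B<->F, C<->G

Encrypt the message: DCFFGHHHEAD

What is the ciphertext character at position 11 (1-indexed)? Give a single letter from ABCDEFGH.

Char 1 ('D'): step: R->4, L=4; D->plug->D->R->D->L->G->refl->D->L'->A->R'->C->plug->G
Char 2 ('C'): step: R->5, L=4; C->plug->G->R->D->L->G->refl->D->L'->A->R'->D->plug->D
Char 3 ('F'): step: R->6, L=4; F->plug->B->R->B->L->B->refl->C->L'->H->R'->C->plug->G
Char 4 ('F'): step: R->7, L=4; F->plug->B->R->G->L->A->refl->F->L'->F->R'->H->plug->H
Char 5 ('G'): step: R->0, L->5 (L advanced); G->plug->C->R->D->L->G->refl->D->L'->B->R'->E->plug->E
Char 6 ('H'): step: R->1, L=5; H->plug->H->R->E->L->E->refl->H->L'->F->R'->A->plug->A
Char 7 ('H'): step: R->2, L=5; H->plug->H->R->E->L->E->refl->H->L'->F->R'->F->plug->B
Char 8 ('H'): step: R->3, L=5; H->plug->H->R->A->L->A->refl->F->L'->C->R'->F->plug->B
Char 9 ('E'): step: R->4, L=5; E->plug->E->R->B->L->D->refl->G->L'->D->R'->D->plug->D
Char 10 ('A'): step: R->5, L=5; A->plug->A->R->F->L->H->refl->E->L'->E->R'->H->plug->H
Char 11 ('D'): step: R->6, L=5; D->plug->D->R->A->L->A->refl->F->L'->C->R'->F->plug->B

B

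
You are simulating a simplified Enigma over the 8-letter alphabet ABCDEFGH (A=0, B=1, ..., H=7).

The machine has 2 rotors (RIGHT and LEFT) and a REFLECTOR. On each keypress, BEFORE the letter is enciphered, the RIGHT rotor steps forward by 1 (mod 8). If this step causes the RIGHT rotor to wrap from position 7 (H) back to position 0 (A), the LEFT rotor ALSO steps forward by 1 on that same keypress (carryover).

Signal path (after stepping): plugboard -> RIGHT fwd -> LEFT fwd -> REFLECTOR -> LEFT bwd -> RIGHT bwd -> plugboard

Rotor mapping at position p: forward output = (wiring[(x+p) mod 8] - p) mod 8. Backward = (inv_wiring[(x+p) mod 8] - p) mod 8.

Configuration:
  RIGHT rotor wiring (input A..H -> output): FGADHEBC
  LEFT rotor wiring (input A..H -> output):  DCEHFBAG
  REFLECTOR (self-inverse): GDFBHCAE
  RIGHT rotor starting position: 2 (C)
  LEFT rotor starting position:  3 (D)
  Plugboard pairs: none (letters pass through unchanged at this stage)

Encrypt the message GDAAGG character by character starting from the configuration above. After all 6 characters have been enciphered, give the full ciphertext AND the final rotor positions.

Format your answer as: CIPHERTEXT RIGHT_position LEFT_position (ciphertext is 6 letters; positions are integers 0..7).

Answer: CBBGHD 0 4

Derivation:
Char 1 ('G'): step: R->3, L=3; G->plug->G->R->D->L->F->refl->C->L'->B->R'->C->plug->C
Char 2 ('D'): step: R->4, L=3; D->plug->D->R->G->L->H->refl->E->L'->A->R'->B->plug->B
Char 3 ('A'): step: R->5, L=3; A->plug->A->R->H->L->B->refl->D->L'->E->R'->B->plug->B
Char 4 ('A'): step: R->6, L=3; A->plug->A->R->D->L->F->refl->C->L'->B->R'->G->plug->G
Char 5 ('G'): step: R->7, L=3; G->plug->G->R->F->L->A->refl->G->L'->C->R'->H->plug->H
Char 6 ('G'): step: R->0, L->4 (L advanced); G->plug->G->R->B->L->F->refl->C->L'->D->R'->D->plug->D
Final: ciphertext=CBBGHD, RIGHT=0, LEFT=4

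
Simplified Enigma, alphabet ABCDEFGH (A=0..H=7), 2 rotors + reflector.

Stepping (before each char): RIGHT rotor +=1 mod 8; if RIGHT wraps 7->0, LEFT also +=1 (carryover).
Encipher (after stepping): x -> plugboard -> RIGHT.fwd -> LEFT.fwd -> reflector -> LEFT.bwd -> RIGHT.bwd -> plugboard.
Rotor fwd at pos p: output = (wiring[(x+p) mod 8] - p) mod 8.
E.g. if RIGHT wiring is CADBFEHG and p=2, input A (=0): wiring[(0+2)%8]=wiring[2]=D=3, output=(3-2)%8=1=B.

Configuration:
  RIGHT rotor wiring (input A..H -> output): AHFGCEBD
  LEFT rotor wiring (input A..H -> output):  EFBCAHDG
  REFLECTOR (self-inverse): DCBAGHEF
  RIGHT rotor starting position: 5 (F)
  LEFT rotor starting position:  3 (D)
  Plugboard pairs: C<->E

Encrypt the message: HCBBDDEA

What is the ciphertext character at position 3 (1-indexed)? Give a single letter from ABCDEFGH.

Char 1 ('H'): step: R->6, L=3; H->plug->H->R->G->L->C->refl->B->L'->F->R'->B->plug->B
Char 2 ('C'): step: R->7, L=3; C->plug->E->R->H->L->G->refl->E->L'->C->R'->H->plug->H
Char 3 ('B'): step: R->0, L->4 (L advanced); B->plug->B->R->H->L->G->refl->E->L'->A->R'->A->plug->A

A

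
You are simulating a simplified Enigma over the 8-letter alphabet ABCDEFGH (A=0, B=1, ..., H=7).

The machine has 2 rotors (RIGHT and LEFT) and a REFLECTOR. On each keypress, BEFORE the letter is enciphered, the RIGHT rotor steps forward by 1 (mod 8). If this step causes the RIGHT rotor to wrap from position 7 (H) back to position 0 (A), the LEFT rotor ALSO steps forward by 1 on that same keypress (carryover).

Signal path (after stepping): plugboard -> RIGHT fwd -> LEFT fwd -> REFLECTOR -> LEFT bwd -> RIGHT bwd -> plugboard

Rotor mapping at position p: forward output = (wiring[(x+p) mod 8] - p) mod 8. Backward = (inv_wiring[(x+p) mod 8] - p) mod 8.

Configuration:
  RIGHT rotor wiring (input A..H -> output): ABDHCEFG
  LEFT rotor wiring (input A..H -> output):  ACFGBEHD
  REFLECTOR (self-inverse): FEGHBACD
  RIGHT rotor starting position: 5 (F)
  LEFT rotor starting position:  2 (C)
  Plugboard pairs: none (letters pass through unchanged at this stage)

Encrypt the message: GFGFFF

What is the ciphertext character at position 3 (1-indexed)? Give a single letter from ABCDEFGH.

Char 1 ('G'): step: R->6, L=2; G->plug->G->R->E->L->F->refl->A->L'->H->R'->A->plug->A
Char 2 ('F'): step: R->7, L=2; F->plug->F->R->D->L->C->refl->G->L'->G->R'->H->plug->H
Char 3 ('G'): step: R->0, L->3 (L advanced); G->plug->G->R->F->L->F->refl->A->L'->E->R'->F->plug->F

F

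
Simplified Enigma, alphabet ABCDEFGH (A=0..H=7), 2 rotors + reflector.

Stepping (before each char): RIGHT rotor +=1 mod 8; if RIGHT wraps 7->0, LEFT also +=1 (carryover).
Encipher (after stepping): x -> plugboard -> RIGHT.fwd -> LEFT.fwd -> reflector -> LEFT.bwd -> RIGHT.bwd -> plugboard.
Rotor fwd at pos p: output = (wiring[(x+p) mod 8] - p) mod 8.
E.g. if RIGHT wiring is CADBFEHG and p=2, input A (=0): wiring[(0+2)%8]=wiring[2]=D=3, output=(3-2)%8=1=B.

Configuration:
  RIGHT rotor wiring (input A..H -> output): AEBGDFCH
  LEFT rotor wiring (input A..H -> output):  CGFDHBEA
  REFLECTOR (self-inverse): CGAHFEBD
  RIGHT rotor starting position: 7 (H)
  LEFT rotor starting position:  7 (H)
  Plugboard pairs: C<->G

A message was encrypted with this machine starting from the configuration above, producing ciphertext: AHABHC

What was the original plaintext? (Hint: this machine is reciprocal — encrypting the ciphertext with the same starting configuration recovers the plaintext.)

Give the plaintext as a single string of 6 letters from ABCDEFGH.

Answer: HBEDGB

Derivation:
Char 1 ('A'): step: R->0, L->0 (L advanced); A->plug->A->R->A->L->C->refl->A->L'->H->R'->H->plug->H
Char 2 ('H'): step: R->1, L=0; H->plug->H->R->H->L->A->refl->C->L'->A->R'->B->plug->B
Char 3 ('A'): step: R->2, L=0; A->plug->A->R->H->L->A->refl->C->L'->A->R'->E->plug->E
Char 4 ('B'): step: R->3, L=0; B->plug->B->R->A->L->C->refl->A->L'->H->R'->D->plug->D
Char 5 ('H'): step: R->4, L=0; H->plug->H->R->C->L->F->refl->E->L'->G->R'->C->plug->G
Char 6 ('C'): step: R->5, L=0; C->plug->G->R->B->L->G->refl->B->L'->F->R'->B->plug->B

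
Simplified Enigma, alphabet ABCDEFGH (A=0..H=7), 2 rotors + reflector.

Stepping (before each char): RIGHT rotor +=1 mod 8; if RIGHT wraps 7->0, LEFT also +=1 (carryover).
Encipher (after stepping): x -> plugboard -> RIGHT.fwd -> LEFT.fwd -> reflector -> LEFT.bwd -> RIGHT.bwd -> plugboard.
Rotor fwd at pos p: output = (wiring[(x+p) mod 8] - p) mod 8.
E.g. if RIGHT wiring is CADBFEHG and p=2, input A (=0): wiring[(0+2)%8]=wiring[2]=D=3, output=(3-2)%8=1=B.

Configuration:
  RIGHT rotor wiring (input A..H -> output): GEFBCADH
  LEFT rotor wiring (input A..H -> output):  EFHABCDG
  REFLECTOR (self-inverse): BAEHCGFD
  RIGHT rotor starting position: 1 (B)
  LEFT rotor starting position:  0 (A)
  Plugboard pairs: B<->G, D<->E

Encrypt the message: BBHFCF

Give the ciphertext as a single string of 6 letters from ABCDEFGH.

Char 1 ('B'): step: R->2, L=0; B->plug->G->R->E->L->B->refl->A->L'->D->R'->A->plug->A
Char 2 ('B'): step: R->3, L=0; B->plug->G->R->B->L->F->refl->G->L'->H->R'->B->plug->G
Char 3 ('H'): step: R->4, L=0; H->plug->H->R->F->L->C->refl->E->L'->A->R'->F->plug->F
Char 4 ('F'): step: R->5, L=0; F->plug->F->R->A->L->E->refl->C->L'->F->R'->H->plug->H
Char 5 ('C'): step: R->6, L=0; C->plug->C->R->A->L->E->refl->C->L'->F->R'->A->plug->A
Char 6 ('F'): step: R->7, L=0; F->plug->F->R->D->L->A->refl->B->L'->E->R'->H->plug->H

Answer: AGFHAH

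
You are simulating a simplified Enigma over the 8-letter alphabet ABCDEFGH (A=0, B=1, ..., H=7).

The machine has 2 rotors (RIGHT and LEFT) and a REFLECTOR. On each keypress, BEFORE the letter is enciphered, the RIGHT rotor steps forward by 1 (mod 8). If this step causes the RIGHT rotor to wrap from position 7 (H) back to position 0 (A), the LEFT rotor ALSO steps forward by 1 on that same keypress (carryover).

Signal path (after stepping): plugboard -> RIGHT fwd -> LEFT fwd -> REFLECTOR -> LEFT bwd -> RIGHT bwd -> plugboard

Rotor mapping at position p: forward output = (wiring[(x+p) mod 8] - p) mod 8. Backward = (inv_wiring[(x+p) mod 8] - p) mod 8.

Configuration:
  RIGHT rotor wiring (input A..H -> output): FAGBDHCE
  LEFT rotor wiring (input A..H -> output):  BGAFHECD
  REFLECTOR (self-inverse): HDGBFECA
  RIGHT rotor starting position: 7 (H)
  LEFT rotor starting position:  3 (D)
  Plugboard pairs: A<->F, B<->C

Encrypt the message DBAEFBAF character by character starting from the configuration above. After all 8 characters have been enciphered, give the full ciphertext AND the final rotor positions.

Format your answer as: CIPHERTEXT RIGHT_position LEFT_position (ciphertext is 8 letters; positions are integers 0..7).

Answer: EFDHDDHE 7 4

Derivation:
Char 1 ('D'): step: R->0, L->4 (L advanced); D->plug->D->R->B->L->A->refl->H->L'->D->R'->E->plug->E
Char 2 ('B'): step: R->1, L=4; B->plug->C->R->A->L->D->refl->B->L'->H->R'->A->plug->F
Char 3 ('A'): step: R->2, L=4; A->plug->F->R->C->L->G->refl->C->L'->F->R'->D->plug->D
Char 4 ('E'): step: R->3, L=4; E->plug->E->R->B->L->A->refl->H->L'->D->R'->H->plug->H
Char 5 ('F'): step: R->4, L=4; F->plug->A->R->H->L->B->refl->D->L'->A->R'->D->plug->D
Char 6 ('B'): step: R->5, L=4; B->plug->C->R->H->L->B->refl->D->L'->A->R'->D->plug->D
Char 7 ('A'): step: R->6, L=4; A->plug->F->R->D->L->H->refl->A->L'->B->R'->H->plug->H
Char 8 ('F'): step: R->7, L=4; F->plug->A->R->F->L->C->refl->G->L'->C->R'->E->plug->E
Final: ciphertext=EFDHDDHE, RIGHT=7, LEFT=4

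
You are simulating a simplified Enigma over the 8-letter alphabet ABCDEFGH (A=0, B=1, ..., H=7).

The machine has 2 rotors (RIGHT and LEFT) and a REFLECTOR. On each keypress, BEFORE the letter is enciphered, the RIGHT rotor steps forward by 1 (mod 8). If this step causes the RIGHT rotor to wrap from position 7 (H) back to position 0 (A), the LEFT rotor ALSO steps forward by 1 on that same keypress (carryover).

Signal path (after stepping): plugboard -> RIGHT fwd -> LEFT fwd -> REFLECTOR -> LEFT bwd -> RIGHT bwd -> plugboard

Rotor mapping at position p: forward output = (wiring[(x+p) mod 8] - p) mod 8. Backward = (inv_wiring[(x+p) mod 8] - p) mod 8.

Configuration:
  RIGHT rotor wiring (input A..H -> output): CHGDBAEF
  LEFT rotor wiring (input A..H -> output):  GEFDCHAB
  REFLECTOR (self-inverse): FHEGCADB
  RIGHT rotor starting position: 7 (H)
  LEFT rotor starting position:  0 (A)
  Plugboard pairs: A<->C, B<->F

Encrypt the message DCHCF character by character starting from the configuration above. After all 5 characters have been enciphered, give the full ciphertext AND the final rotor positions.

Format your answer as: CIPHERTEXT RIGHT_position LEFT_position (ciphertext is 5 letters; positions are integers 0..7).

Char 1 ('D'): step: R->0, L->1 (L advanced); D->plug->D->R->D->L->B->refl->H->L'->F->R'->H->plug->H
Char 2 ('C'): step: R->1, L=1; C->plug->A->R->G->L->A->refl->F->L'->H->R'->E->plug->E
Char 3 ('H'): step: R->2, L=1; H->plug->H->R->F->L->H->refl->B->L'->D->R'->F->plug->B
Char 4 ('C'): step: R->3, L=1; C->plug->A->R->A->L->D->refl->G->L'->E->R'->G->plug->G
Char 5 ('F'): step: R->4, L=1; F->plug->B->R->E->L->G->refl->D->L'->A->R'->C->plug->A
Final: ciphertext=HEBGA, RIGHT=4, LEFT=1

Answer: HEBGA 4 1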